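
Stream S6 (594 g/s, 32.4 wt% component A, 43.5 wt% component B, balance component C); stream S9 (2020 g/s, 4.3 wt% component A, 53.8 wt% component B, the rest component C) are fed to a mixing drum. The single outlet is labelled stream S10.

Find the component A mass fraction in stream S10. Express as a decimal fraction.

0.107

Total flow out = 594 + 2020 = 2614 g/s.
component A in = 594×0.324 + 2020×0.043 = 279.32 g/s.
component A mass fraction in S10 = 279.32/2614 = 0.107.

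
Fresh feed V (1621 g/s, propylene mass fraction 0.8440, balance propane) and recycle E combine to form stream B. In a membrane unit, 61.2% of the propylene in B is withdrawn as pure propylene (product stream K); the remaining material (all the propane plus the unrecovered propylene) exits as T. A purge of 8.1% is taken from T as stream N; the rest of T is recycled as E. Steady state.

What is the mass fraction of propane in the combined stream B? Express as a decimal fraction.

propane enters only via V and leaves only via the purge: 1621×0.156 = 0.081×(propane in T), and the membrane unit passes all propane, so propane in B = propane in T = 3121.9 g/s.
propylene in B: m_A = 1621×0.844 + (1−0.081)·(1−0.612)·m_A, so m_A = 1368.1/0.6434 = 2126.3 g/s.
B = 2126.3 + 3121.9 = 5248.2 g/s.
propane fraction in B = 3121.9/5248.2 = 0.5949.

0.5949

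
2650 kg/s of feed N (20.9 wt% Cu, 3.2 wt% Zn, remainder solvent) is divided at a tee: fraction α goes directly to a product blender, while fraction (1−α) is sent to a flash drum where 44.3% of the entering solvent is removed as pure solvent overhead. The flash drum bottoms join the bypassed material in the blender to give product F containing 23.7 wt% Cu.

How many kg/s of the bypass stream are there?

1719 kg/s

All 2650×0.209 = 553.85 kg/s of Cu reaches F, so F = 553.85/0.237 = 2336.9 kg/s and vapour = 313.08 kg/s.
The evaporator receives (1−α)·2650 of feed at 0.759 solvent and removes 0.443 of that solvent:
0.443×0.759×(1−α)×2650 = 313.08
(1−α) = 313.08/891.03 = 0.3514;  α = 0.6486.
Bypass flow = 0.6486×2650 = 1718.9 kg/s.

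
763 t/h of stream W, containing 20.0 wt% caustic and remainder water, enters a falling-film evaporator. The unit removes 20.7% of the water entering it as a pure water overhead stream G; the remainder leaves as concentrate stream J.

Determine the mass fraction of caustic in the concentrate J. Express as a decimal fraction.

0.2397

caustic is not removed: 763×0.200 = 152.6 t/h of caustic enters J.
water entering = 763×0.800 = 610.4 t/h; overhead removed = 0.207×610.4 = 126.35 t/h.
Concentrate = 763 − 126.35 = 636.65 t/h.
Mass fraction = 152.6/636.65 = 0.2397.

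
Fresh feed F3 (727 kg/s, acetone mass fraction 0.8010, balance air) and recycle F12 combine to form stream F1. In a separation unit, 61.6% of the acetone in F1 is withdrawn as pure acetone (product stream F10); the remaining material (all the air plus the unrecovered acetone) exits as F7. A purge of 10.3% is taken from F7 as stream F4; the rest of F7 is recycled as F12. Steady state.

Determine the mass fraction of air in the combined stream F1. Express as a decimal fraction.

air enters only via F3 and leaves only via the purge: 727×0.199 = 0.103×(air in F7), and the separation unit passes all air, so air in F1 = air in F7 = 1404.6 kg/s.
acetone in F1: m_A = 727×0.801 + (1−0.103)·(1−0.616)·m_A, so m_A = 582.33/0.6556 = 888.3 kg/s.
F1 = 888.3 + 1404.6 = 2292.9 kg/s.
air fraction in F1 = 1404.6/2292.9 = 0.6126.

0.6126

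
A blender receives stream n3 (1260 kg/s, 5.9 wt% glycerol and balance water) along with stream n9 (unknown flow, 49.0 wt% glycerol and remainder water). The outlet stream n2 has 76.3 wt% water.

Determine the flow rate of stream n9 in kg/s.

Let n9 be the unknown flow. Total out = 1260 + n9.
water balance: 1185.7 + 0.510·n9 = 0.763·(1260 + n9)
(0.510 − 0.763)·n9 = 0.763×1260 − 1185.7 = -224.28
n9 = -224.28 / -0.253 = 886.48 kg/s

886.5 kg/s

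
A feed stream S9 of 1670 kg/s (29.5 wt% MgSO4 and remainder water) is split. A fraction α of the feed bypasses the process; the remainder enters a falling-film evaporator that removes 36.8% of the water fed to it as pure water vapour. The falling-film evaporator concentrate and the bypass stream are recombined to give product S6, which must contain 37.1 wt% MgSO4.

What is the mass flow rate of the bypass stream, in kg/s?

351.4 kg/s

All 1670×0.295 = 492.65 kg/s of MgSO4 reaches S6, so S6 = 492.65/0.371 = 1327.9 kg/s and vapour = 342.1 kg/s.
The evaporator receives (1−α)·1670 of feed at 0.705 water and removes 0.368 of that water:
0.368×0.705×(1−α)×1670 = 342.1
(1−α) = 342.1/433.26 = 0.7896;  α = 0.2104.
Bypass flow = 0.2104×1670 = 351.38 kg/s.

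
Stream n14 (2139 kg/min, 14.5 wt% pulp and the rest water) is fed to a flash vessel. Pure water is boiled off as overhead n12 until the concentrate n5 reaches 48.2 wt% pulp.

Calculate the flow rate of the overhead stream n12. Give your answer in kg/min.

pulp is conserved: 2139×0.145 = 310.15 kg/min all reports to the concentrate.
Concentrate = 310.15/(target fraction) = 643.48 kg/min.
Overhead = 2139 − 643.48 = 1495.5 kg/min.

1496 kg/min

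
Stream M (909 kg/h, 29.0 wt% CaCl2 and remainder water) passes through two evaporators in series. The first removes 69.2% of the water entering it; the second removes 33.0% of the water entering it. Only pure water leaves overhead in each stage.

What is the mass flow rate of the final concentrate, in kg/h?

water in feed = 909×0.710 = 645.39 kg/h.
After stage 1: water left = (1−0.692)×645.39 = 198.78; stream total = 462.39 kg/h.
After stage 2: water left = (1−0.330)×198.78 = 133.18; final concentrate = 396.79 kg/h.

396.8 kg/h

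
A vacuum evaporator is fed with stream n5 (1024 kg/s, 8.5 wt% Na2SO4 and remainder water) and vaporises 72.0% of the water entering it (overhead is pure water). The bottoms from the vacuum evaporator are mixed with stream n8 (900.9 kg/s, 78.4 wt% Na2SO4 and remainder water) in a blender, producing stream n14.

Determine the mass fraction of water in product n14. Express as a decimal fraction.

Vapour removed = 0.720×0.915×1024 = 674.61 kg/s; concentrate = 349.39 kg/s.
water reaching the mixer = 262.35 (from concentrate) + 900.9×0.216 = 456.94 kg/s.
Product flow = 349.39 + 900.9 = 1250.3 kg/s; water fraction = 0.365.

0.365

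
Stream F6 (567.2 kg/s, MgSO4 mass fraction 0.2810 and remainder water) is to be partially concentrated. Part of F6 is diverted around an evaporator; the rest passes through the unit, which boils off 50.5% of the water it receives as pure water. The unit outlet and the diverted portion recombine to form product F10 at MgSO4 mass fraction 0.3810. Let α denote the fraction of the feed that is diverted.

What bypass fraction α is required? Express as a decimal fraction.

All 567.2×0.281 = 159.38 kg/s of MgSO4 reaches F10, so F10 = 159.38/0.381 = 418.33 kg/s and vapour = 148.87 kg/s.
The evaporator receives (1−α)·567.2 of feed at 0.719 water and removes 0.505 of that water:
0.505×0.719×(1−α)×567.2 = 148.87
(1−α) = 148.87/205.95 = 0.7229;  α = 0.2771.

0.277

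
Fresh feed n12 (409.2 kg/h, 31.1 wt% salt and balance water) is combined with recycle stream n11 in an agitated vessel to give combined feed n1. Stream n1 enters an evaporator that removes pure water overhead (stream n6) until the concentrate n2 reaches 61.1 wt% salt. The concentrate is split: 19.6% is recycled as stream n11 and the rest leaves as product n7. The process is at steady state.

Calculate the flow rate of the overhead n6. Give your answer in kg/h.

200.9 kg/h

Overall salt balance (none leaves overhead): salt in fresh feed = salt in product, i.e. 409.2×0.311 = (1−0.196)·n2·0.611.
n2 = 127.26/(0.611×0.804) = 259.06 kg/h.
Recycle n11 = 0.196×259.06 = 50.776 kg/h.
Combined feed n1 = 409.2 + 50.776 = 459.98 kg/h.
Overhead n6 = n1 − n2 = 459.98 − 259.06 = 200.92 kg/h.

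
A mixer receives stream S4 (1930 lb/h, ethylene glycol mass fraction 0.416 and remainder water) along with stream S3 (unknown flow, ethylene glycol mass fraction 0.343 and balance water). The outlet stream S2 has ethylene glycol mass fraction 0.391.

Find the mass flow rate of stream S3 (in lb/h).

Let S3 be the unknown flow. Total out = 1930 + S3.
ethylene glycol balance: 802.88 + 0.343·S3 = 0.391·(1930 + S3)
(0.343 − 0.391)·S3 = 0.391×1930 − 802.88 = -48.25
S3 = -48.25 / -0.048 = 1005.2 lb/h

1005 lb/h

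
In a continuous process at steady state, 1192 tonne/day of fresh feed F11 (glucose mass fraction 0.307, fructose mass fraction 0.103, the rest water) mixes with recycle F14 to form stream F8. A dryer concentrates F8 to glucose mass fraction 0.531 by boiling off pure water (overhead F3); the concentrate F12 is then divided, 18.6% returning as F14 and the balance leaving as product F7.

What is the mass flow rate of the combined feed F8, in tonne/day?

1349 tonne/day

Overall glucose balance (none leaves overhead): glucose in fresh feed = glucose in product, i.e. 1192×0.307 = (1−0.186)·F12·0.531.
F12 = 365.94/(0.531×0.814) = 846.63 tonne/day.
Recycle F14 = 0.186×846.63 = 157.47 tonne/day.
Combined feed F8 = 1192 + 157.47 = 1349.5 tonne/day.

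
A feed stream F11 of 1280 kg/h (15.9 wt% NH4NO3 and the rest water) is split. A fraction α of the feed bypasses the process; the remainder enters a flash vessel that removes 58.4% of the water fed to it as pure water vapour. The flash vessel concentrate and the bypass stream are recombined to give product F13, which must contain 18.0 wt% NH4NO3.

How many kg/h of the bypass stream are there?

975.9 kg/h

All 1280×0.159 = 203.52 kg/h of NH4NO3 reaches F13, so F13 = 203.52/0.180 = 1130.7 kg/h and vapour = 149.33 kg/h.
The evaporator receives (1−α)·1280 of feed at 0.841 water and removes 0.584 of that water:
0.584×0.841×(1−α)×1280 = 149.33
(1−α) = 149.33/628.66 = 0.2375;  α = 0.7625.
Bypass flow = 0.7625×1280 = 975.95 kg/h.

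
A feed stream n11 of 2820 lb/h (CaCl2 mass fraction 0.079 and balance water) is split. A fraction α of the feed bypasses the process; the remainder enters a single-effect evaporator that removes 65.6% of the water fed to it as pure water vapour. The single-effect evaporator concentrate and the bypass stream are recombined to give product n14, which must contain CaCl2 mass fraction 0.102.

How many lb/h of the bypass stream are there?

1768 lb/h

All 2820×0.079 = 222.78 lb/h of CaCl2 reaches n14, so n14 = 222.78/0.102 = 2184.1 lb/h and vapour = 635.88 lb/h.
The evaporator receives (1−α)·2820 of feed at 0.921 water and removes 0.656 of that water:
0.656×0.921×(1−α)×2820 = 635.88
(1−α) = 635.88/1703.8 = 0.3732;  α = 0.6268.
Bypass flow = 0.6268×2820 = 1767.5 lb/h.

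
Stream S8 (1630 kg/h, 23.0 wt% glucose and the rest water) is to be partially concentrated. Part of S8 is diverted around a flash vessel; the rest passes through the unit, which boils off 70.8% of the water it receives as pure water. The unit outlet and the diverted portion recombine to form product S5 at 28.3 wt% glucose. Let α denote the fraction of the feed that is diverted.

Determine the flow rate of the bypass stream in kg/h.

All 1630×0.230 = 374.9 kg/h of glucose reaches S5, so S5 = 374.9/0.283 = 1324.7 kg/h and vapour = 305.27 kg/h.
The evaporator receives (1−α)·1630 of feed at 0.770 water and removes 0.708 of that water:
0.708×0.770×(1−α)×1630 = 305.27
(1−α) = 305.27/888.61 = 0.3435;  α = 0.6565.
Bypass flow = 0.6565×1630 = 1070 kg/h.

1070 kg/h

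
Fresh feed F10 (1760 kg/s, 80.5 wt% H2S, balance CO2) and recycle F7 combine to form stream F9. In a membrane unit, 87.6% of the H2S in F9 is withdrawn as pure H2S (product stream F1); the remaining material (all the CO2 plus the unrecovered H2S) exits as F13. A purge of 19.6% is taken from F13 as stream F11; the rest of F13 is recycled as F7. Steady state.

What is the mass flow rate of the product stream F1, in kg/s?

H2S in F9: m_A = 1760×0.805 + (1−0.196)·(1−0.876)·m_A, so m_A = 1416.8/0.9003 = 1573.7 kg/s.
Product F1 = 0.876×1573.7 = 1378.6 kg/s.

1379 kg/s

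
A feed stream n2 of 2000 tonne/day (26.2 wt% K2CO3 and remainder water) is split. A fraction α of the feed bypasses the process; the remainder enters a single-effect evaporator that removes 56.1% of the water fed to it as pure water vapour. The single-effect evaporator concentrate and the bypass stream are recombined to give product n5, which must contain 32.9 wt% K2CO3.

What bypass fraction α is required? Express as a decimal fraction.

All 2000×0.262 = 524 tonne/day of K2CO3 reaches n5, so n5 = 524/0.329 = 1592.7 tonne/day and vapour = 407.29 tonne/day.
The evaporator receives (1−α)·2000 of feed at 0.738 water and removes 0.561 of that water:
0.561×0.738×(1−α)×2000 = 407.29
(1−α) = 407.29/828.04 = 0.4919;  α = 0.5081.

0.508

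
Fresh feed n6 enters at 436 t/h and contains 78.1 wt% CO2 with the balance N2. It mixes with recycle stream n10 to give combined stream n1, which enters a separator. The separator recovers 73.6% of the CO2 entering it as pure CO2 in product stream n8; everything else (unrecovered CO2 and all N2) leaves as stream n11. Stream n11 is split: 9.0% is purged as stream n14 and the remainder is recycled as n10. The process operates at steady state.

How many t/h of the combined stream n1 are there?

N2 enters only via n6 and leaves only via the purge: 436×0.219 = 0.090×(N2 in n11), and the separator passes all N2, so N2 in n1 = N2 in n11 = 1060.9 t/h.
CO2 in n1: m_A = 436×0.781 + (1−0.090)·(1−0.736)·m_A, so m_A = 340.52/0.7598 = 448.19 t/h.
n1 = 448.19 + 1060.9 = 1509.1 t/h.

1509 t/h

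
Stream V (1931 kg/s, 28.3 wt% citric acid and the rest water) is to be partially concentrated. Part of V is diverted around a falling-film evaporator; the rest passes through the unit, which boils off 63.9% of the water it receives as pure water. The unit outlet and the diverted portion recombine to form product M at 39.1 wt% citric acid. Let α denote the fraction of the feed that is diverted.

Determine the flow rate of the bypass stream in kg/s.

766.8 kg/s

All 1931×0.283 = 546.47 kg/s of citric acid reaches M, so M = 546.47/0.391 = 1397.6 kg/s and vapour = 533.37 kg/s.
The evaporator receives (1−α)·1931 of feed at 0.717 water and removes 0.639 of that water:
0.639×0.717×(1−α)×1931 = 533.37
(1−α) = 533.37/884.71 = 0.6029;  α = 0.3971.
Bypass flow = 0.3971×1931 = 766.85 kg/s.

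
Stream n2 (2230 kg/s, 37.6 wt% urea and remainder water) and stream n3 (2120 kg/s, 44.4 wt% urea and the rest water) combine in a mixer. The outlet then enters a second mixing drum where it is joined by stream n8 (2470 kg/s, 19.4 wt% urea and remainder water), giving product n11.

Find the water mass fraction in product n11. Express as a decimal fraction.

0.669

Overall, product flow = 6820 kg/s.
water in = 2230×0.624 + 2120×0.556 + 2470×0.806 = 4561.1 kg/s.
water fraction in n11 = 0.669.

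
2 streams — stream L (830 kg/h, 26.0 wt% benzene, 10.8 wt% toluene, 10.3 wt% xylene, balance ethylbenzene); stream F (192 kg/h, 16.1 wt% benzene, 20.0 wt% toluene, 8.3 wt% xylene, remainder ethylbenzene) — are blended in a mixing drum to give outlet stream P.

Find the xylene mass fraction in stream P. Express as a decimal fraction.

0.099

Total flow out = 830 + 192 = 1022 kg/h.
xylene in = 830×0.103 + 192×0.083 = 101.43 kg/h.
xylene mass fraction in P = 101.43/1022 = 0.099.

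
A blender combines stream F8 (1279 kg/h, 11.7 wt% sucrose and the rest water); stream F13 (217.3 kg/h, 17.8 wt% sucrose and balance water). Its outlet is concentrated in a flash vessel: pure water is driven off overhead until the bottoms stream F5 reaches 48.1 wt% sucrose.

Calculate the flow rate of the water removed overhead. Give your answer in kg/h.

1105 kg/h

sucrose entering = 1279×0.117 + 217.3×0.178 = 188.32 kg/h.
All sucrose reports to F5, so F5 = 188.32/0.481 = 391.52 kg/h.
Total feed = 1496.3 kg/h; overhead = 1496.3 − 391.52 = 1104.8 kg/h.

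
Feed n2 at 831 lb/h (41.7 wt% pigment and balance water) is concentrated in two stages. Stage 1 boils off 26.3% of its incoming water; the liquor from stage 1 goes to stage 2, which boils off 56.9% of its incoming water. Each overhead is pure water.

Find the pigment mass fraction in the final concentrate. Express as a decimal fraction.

water in feed = 831×0.583 = 484.47 lb/h.
After stage 1: water left = (1−0.263)×484.47 = 357.06; stream total = 703.58 lb/h.
After stage 2: water left = (1−0.569)×357.06 = 153.89; final concentrate = 500.42 lb/h.
pigment fraction = 346.53/500.42 = 0.692.

0.692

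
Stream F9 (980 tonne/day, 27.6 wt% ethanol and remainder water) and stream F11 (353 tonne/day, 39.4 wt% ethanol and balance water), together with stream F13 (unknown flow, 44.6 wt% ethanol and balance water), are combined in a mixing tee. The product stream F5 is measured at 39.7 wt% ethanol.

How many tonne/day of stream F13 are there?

2442 tonne/day

Let F13 be the unknown flow. Total out = 1333 + F13.
ethanol balance: 409.56 + 0.446·F13 = 0.397·(1333 + F13)
(0.446 − 0.397)·F13 = 0.397×1333 − 409.56 = 119.64
F13 = 119.64 / 0.049 = 2441.6 tonne/day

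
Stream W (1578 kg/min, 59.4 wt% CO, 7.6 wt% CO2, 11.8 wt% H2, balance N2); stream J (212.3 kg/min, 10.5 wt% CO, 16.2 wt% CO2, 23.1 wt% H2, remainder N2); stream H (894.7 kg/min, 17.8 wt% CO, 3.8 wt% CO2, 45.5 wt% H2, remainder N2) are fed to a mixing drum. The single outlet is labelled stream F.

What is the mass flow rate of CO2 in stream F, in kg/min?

188.3 kg/min

CO2 out = CO2 in = 1578×0.076 + 212.3×0.162 + 894.7×0.038 = 188.32 kg/min.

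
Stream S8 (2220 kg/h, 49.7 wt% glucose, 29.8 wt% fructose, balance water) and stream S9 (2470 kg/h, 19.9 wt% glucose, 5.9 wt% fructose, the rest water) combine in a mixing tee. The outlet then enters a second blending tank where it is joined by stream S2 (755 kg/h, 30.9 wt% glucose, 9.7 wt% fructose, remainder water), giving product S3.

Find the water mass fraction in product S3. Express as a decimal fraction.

0.5025

Overall, product flow = 5445 kg/h.
water in = 2220×0.205 + 2470×0.742 + 755×0.594 = 2736.3 kg/h.
water fraction in S3 = 0.5025.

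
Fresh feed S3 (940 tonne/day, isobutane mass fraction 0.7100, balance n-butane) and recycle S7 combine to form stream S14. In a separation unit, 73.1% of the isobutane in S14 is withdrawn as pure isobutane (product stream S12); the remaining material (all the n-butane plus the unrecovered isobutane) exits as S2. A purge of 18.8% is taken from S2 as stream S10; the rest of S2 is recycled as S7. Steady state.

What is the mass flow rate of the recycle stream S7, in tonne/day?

n-butane enters only via S3 and leaves only via the purge: 940×0.290 = 0.188×(n-butane in S2), and the separation unit passes all n-butane, so n-butane in S14 = n-butane in S2 = 1450 tonne/day.
isobutane in S14: m_A = 940×0.710 + (1−0.188)·(1−0.731)·m_A, so m_A = 667.4/0.7816 = 853.92 tonne/day.
S2 = (1−0.731)×853.92 + 1450 = 1679.7 tonne/day.
Recycle S7 = (1−0.188)×1679.7 = 1363.9 tonne/day.

1364 tonne/day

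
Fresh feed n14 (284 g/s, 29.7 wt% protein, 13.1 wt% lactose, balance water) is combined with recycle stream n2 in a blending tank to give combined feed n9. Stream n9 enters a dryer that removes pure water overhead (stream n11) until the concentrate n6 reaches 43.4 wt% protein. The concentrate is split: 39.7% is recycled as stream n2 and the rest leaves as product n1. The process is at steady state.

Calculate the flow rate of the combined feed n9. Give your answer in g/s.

Overall protein balance (none leaves overhead): protein in fresh feed = protein in product, i.e. 284×0.297 = (1−0.397)·n6·0.434.
n6 = 84.348/(0.434×0.603) = 322.31 g/s.
Recycle n2 = 0.397×322.31 = 127.96 g/s.
Combined feed n9 = 284 + 127.96 = 411.96 g/s.

412 g/s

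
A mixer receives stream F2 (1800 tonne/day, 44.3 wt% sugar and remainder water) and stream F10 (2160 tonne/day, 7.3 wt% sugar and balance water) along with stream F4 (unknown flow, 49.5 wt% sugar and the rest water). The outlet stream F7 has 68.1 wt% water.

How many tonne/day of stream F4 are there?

Let F4 be the unknown flow. Total out = 3960 + F4.
water balance: 3004.9 + 0.505·F4 = 0.681·(3960 + F4)
(0.505 − 0.681)·F4 = 0.681×3960 − 3004.9 = -308.16
F4 = -308.16 / -0.176 = 1750.9 tonne/day

1751 tonne/day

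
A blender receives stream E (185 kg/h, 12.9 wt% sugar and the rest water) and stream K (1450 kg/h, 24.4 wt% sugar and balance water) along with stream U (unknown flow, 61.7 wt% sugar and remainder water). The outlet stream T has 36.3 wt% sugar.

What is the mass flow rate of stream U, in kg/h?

849.8 kg/h

Let U be the unknown flow. Total out = 1635 + U.
sugar balance: 377.67 + 0.617·U = 0.363·(1635 + U)
(0.617 − 0.363)·U = 0.363×1635 − 377.67 = 215.84
U = 215.84 / 0.254 = 849.76 kg/h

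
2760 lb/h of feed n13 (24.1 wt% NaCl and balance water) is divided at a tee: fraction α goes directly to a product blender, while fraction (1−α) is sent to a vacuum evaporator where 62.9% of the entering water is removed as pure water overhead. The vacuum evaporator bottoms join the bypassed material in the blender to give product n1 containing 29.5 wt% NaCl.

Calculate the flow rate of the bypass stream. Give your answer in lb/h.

1702 lb/h

All 2760×0.241 = 665.16 lb/h of NaCl reaches n1, so n1 = 665.16/0.295 = 2254.8 lb/h and vapour = 505.22 lb/h.
The evaporator receives (1−α)·2760 of feed at 0.759 water and removes 0.629 of that water:
0.629×0.759×(1−α)×2760 = 505.22
(1−α) = 505.22/1317.7 = 0.3834;  α = 0.6166.
Bypass flow = 0.6166×2760 = 1701.7 lb/h.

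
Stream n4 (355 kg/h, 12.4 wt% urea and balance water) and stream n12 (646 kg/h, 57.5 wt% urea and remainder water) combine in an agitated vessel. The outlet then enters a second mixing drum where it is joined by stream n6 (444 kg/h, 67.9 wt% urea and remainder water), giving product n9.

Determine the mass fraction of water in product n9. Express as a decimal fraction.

0.504

Overall, product flow = 1445 kg/h.
water in = 355×0.876 + 646×0.425 + 444×0.321 = 728.05 kg/h.
water fraction in n9 = 0.504.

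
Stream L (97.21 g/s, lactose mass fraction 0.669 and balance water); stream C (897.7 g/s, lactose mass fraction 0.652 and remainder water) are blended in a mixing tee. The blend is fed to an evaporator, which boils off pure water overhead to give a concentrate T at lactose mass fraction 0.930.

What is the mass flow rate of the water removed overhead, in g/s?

295.6 g/s

lactose entering = 97.21×0.669 + 897.7×0.652 = 650.33 g/s.
All lactose reports to T, so T = 650.33/0.930 = 699.28 g/s.
Total feed = 994.91 g/s; overhead = 994.91 − 699.28 = 295.63 g/s.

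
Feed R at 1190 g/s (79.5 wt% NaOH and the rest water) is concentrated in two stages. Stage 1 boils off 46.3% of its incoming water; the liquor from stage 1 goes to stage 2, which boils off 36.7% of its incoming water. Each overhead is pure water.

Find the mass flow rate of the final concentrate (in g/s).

water in feed = 1190×0.205 = 243.95 g/s.
After stage 1: water left = (1−0.463)×243.95 = 131; stream total = 1077.1 g/s.
After stage 2: water left = (1−0.367)×131 = 82.924; final concentrate = 1029 g/s.

1029 g/s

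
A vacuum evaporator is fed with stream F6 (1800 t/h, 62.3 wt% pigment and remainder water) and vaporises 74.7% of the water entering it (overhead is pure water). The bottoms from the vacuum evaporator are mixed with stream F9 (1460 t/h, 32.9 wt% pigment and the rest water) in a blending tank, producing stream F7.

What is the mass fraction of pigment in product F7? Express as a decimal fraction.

Vapour removed = 0.747×0.377×1800 = 506.91 t/h; concentrate = 1293.1 t/h.
pigment reaching the mixer = 1121.4 (from concentrate) + 1460×0.329 = 1601.7 t/h.
Product flow = 1293.1 + 1460 = 2753.1 t/h; pigment fraction = 0.582.

0.582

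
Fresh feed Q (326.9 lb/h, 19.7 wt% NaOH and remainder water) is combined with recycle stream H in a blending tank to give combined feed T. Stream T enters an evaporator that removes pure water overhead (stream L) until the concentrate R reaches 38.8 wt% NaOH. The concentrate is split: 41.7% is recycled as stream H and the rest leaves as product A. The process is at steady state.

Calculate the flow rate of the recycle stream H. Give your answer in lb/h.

118.7 lb/h

Overall NaOH balance (none leaves overhead): NaOH in fresh feed = NaOH in product, i.e. 326.9×0.197 = (1−0.417)·R·0.388.
R = 64.399/(0.388×0.583) = 284.7 lb/h.
Recycle H = 0.417×284.7 = 118.72 lb/h.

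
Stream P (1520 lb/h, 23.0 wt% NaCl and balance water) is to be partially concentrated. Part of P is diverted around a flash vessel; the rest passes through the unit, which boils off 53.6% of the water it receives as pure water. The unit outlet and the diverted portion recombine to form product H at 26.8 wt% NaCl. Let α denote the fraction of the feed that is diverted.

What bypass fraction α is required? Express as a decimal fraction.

All 1520×0.230 = 349.6 lb/h of NaCl reaches H, so H = 349.6/0.268 = 1304.5 lb/h and vapour = 215.52 lb/h.
The evaporator receives (1−α)·1520 of feed at 0.770 water and removes 0.536 of that water:
0.536×0.770×(1−α)×1520 = 215.52
(1−α) = 215.52/627.33 = 0.3436;  α = 0.6564.

0.656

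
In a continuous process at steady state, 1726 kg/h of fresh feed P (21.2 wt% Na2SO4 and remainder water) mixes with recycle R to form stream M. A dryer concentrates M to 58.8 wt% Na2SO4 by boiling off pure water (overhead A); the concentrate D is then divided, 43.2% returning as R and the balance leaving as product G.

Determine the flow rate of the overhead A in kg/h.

1104 kg/h

Overall Na2SO4 balance (none leaves overhead): Na2SO4 in fresh feed = Na2SO4 in product, i.e. 1726×0.212 = (1−0.432)·D·0.588.
D = 365.91/(0.588×0.568) = 1095.6 kg/h.
Recycle R = 0.432×1095.6 = 473.3 kg/h.
Combined feed M = 1726 + 473.3 = 2199.3 kg/h.
Overhead A = M − D = 2199.3 − 1095.6 = 1103.7 kg/h.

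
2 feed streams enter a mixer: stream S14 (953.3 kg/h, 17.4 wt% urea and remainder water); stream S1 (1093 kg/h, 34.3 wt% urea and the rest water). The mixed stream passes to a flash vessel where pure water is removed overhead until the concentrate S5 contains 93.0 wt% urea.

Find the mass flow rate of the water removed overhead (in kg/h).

1465 kg/h

urea entering = 953.3×0.174 + 1093×0.343 = 540.77 kg/h.
All urea reports to S5, so S5 = 540.77/0.930 = 581.48 kg/h.
Total feed = 2046.3 kg/h; overhead = 2046.3 − 581.48 = 1464.8 kg/h.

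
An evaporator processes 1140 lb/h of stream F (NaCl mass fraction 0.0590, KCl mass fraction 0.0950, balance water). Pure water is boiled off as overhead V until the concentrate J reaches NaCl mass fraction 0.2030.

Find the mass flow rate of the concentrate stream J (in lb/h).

331.3 lb/h

NaCl is conserved: 1140×0.059 = 67.26 lb/h all reports to the concentrate.
Concentrate = 67.26/(target fraction) = 331.33 lb/h.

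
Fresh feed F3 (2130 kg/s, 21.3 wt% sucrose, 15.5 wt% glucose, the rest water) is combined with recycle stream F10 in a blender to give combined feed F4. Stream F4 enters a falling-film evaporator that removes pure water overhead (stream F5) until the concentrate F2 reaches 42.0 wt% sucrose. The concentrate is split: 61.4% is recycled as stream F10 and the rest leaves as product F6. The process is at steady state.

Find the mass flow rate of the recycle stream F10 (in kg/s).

Overall sucrose balance (none leaves overhead): sucrose in fresh feed = sucrose in product, i.e. 2130×0.213 = (1−0.614)·F2·0.420.
F2 = 453.69/(0.420×0.386) = 2798.5 kg/s.
Recycle F10 = 0.614×2798.5 = 1718.3 kg/s.

1718 kg/s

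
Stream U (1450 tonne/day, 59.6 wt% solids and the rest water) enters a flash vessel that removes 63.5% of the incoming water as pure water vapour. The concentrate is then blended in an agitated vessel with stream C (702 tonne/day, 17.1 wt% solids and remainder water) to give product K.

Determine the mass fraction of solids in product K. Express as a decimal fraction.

0.5529

Vapour removed = 0.635×0.404×1450 = 371.98 tonne/day; concentrate = 1078 tonne/day.
solids reaching the mixer = 864.2 (from concentrate) + 702×0.171 = 984.24 tonne/day.
Product flow = 1078 + 702 = 1780 tonne/day; solids fraction = 0.5529.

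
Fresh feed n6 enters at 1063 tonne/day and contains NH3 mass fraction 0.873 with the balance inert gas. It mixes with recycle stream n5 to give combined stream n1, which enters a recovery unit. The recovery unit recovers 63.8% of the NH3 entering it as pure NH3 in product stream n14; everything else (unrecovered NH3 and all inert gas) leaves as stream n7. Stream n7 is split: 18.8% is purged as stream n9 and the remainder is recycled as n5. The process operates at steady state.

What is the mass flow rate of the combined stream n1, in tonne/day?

inert gas enters only via n6 and leaves only via the purge: 1063×0.127 = 0.188×(inert gas in n7), and the recovery unit passes all inert gas, so inert gas in n1 = inert gas in n7 = 718.09 tonne/day.
NH3 in n1: m_A = 1063×0.873 + (1−0.188)·(1−0.638)·m_A, so m_A = 928/0.7061 = 1314.3 tonne/day.
n1 = 1314.3 + 718.09 = 2032.4 tonne/day.

2032 tonne/day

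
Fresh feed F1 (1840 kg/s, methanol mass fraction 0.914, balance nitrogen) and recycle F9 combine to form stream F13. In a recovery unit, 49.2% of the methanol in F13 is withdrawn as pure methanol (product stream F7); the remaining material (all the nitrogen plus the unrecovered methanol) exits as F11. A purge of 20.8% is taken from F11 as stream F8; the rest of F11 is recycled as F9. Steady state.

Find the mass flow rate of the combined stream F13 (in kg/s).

3575 kg/s

nitrogen enters only via F1 and leaves only via the purge: 1840×0.086 = 0.208×(nitrogen in F11), and the recovery unit passes all nitrogen, so nitrogen in F13 = nitrogen in F11 = 760.77 kg/s.
methanol in F13: m_A = 1840×0.914 + (1−0.208)·(1−0.492)·m_A, so m_A = 1681.8/0.5977 = 2813.9 kg/s.
F13 = 2813.9 + 760.77 = 3574.7 kg/s.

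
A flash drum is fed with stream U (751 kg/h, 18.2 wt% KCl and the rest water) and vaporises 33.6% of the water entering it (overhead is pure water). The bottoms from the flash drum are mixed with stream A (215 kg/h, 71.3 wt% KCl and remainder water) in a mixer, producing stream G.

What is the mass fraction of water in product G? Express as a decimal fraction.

0.618

Vapour removed = 0.336×0.818×751 = 206.41 kg/h; concentrate = 544.59 kg/h.
water reaching the mixer = 407.91 (from concentrate) + 215×0.287 = 469.61 kg/h.
Product flow = 544.59 + 215 = 759.59 kg/h; water fraction = 0.618.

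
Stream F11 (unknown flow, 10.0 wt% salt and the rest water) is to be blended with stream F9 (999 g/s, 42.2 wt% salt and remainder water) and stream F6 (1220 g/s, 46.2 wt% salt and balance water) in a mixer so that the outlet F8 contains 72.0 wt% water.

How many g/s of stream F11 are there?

2022 g/s

Let F11 be the unknown flow. Total out = 2219 + F11.
water balance: 1233.8 + 0.900·F11 = 0.720·(2219 + F11)
(0.900 − 0.720)·F11 = 0.720×2219 − 1233.8 = 363.9
F11 = 363.9 / 0.180 = 2021.7 g/s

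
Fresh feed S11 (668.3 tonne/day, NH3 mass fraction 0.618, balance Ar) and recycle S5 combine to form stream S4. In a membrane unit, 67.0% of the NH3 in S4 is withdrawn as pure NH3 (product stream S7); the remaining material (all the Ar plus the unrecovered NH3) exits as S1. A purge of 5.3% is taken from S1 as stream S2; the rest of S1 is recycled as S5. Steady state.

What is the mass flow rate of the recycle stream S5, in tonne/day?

Ar enters only via S11 and leaves only via the purge: 668.3×0.382 = 0.053×(Ar in S1), and the membrane unit passes all Ar, so Ar in S4 = Ar in S1 = 4816.8 tonne/day.
NH3 in S4: m_A = 668.3×0.618 + (1−0.053)·(1−0.670)·m_A, so m_A = 413.01/0.6875 = 600.75 tonne/day.
S1 = (1−0.670)×600.75 + 4816.8 = 5015.1 tonne/day.
Recycle S5 = (1−0.053)×5015.1 = 4749.3 tonne/day.

4749 tonne/day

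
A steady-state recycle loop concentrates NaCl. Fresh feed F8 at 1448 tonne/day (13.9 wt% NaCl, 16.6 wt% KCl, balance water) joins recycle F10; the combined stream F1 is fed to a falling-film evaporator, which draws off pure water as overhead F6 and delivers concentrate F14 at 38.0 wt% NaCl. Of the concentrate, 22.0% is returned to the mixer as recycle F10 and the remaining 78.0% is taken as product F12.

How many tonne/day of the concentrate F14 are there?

Overall NaCl balance (none leaves overhead): NaCl in fresh feed = NaCl in product, i.e. 1448×0.139 = (1−0.220)·F14·0.380.
F14 = 201.27/(0.380×0.780) = 679.06 tonne/day.

679.1 tonne/day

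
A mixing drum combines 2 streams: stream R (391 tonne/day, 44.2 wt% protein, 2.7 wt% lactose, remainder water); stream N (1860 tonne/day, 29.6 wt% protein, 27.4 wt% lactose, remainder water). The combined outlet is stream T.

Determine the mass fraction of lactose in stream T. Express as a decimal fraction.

0.231

Total flow out = 391 + 1860 = 2251 tonne/day.
lactose in = 391×0.027 + 1860×0.274 = 520.2 tonne/day.
lactose mass fraction in T = 520.2/2251 = 0.231.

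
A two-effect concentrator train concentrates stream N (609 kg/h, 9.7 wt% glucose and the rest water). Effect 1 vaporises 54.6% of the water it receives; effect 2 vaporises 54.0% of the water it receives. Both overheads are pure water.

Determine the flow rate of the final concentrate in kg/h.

water in feed = 609×0.903 = 549.93 kg/h.
After stage 1: water left = (1−0.546)×549.93 = 249.67; stream total = 308.74 kg/h.
After stage 2: water left = (1−0.540)×249.67 = 114.85; final concentrate = 173.92 kg/h.

173.9 kg/h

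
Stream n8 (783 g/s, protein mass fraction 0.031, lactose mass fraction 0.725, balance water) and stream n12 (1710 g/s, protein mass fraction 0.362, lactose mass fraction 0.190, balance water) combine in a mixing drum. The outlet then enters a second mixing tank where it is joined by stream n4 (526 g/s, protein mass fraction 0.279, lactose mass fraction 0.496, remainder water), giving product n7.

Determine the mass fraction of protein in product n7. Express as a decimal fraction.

Overall, product flow = 3019 g/s.
protein in = 783×0.031 + 1710×0.362 + 526×0.279 = 790.05 g/s.
protein fraction in n7 = 0.262.

0.262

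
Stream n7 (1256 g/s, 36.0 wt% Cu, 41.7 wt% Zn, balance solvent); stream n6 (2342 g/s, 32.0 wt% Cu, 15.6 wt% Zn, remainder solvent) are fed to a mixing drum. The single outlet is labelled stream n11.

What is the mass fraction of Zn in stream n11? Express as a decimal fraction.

Total flow out = 1256 + 2342 = 3598 g/s.
Zn in = 1256×0.417 + 2342×0.156 = 889.1 g/s.
Zn mass fraction in n11 = 889.1/3598 = 0.247.

0.247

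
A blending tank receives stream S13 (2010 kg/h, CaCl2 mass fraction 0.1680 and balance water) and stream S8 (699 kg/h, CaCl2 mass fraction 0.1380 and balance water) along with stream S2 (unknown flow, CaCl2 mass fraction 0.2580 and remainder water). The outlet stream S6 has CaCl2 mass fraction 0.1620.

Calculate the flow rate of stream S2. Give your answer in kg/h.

Let S2 be the unknown flow. Total out = 2709 + S2.
CaCl2 balance: 434.14 + 0.258·S2 = 0.162·(2709 + S2)
(0.258 − 0.162)·S2 = 0.162×2709 − 434.14 = 4.716
S2 = 4.716 / 0.096 = 49.125 kg/h

49.13 kg/h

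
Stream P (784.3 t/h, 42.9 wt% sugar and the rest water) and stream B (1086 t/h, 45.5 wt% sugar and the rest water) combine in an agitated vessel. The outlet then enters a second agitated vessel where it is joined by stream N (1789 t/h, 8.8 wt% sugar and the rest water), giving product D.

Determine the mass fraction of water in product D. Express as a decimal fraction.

0.730

Overall, product flow = 3659.3 t/h.
water in = 784.3×0.571 + 1086×0.545 + 1789×0.912 = 2671.3 t/h.
water fraction in D = 0.730.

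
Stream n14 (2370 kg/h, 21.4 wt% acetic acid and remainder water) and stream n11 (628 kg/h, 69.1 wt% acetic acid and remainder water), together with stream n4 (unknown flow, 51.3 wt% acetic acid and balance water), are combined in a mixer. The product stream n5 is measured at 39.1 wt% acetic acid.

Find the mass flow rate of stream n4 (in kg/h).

1894 kg/h

Let n4 be the unknown flow. Total out = 2998 + n4.
acetic acid balance: 941.13 + 0.513·n4 = 0.391·(2998 + n4)
(0.513 − 0.391)·n4 = 0.391×2998 − 941.13 = 231.09
n4 = 231.09 / 0.122 = 1894.2 kg/h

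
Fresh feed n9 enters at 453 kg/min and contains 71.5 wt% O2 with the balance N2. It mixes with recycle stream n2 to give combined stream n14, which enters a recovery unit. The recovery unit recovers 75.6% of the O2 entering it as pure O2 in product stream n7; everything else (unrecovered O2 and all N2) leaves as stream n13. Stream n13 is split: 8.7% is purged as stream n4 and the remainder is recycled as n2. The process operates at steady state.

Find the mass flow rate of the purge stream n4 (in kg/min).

138 kg/min

N2 enters only via n9 and leaves only via the purge: 453×0.285 = 0.087×(N2 in n13), and the recovery unit passes all N2, so N2 in n14 = N2 in n13 = 1484 kg/min.
O2 in n14: m_A = 453×0.715 + (1−0.087)·(1−0.756)·m_A, so m_A = 323.89/0.7772 = 416.73 kg/min.
n13 = (1−0.756)×416.73 + 1484 = 1585.6 kg/min.
Purge n4 = 0.087×1585.6 = 137.95 kg/min.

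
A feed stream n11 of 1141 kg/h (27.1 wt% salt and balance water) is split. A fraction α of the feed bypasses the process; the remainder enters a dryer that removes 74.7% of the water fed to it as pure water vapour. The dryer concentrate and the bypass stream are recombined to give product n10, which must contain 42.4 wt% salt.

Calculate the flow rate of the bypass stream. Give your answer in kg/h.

384.9 kg/h

All 1141×0.271 = 309.21 kg/h of salt reaches n10, so n10 = 309.21/0.424 = 729.27 kg/h and vapour = 411.73 kg/h.
The evaporator receives (1−α)·1141 of feed at 0.729 water and removes 0.747 of that water:
0.747×0.729×(1−α)×1141 = 411.73
(1−α) = 411.73/621.35 = 0.6626;  α = 0.3374.
Bypass flow = 0.3374×1141 = 384.93 kg/h.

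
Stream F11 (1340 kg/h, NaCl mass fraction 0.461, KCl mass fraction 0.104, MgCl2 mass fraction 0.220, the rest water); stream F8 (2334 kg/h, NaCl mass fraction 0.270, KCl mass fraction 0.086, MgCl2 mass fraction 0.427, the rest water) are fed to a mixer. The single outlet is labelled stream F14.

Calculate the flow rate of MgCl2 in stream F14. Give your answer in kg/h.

MgCl2 out = MgCl2 in = 1340×0.220 + 2334×0.427 = 1291.4 kg/h.

1291 kg/h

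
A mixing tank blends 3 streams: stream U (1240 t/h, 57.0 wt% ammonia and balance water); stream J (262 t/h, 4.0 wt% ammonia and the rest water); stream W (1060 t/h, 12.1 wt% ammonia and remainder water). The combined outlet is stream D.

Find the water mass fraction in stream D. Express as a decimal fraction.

0.670

Total flow out = 1240 + 262 + 1060 = 2562 t/h.
water in = 1240×0.430 + 262×0.960 + 1060×0.879 = 1716.5 t/h.
water mass fraction in D = 1716.5/2562 = 0.670.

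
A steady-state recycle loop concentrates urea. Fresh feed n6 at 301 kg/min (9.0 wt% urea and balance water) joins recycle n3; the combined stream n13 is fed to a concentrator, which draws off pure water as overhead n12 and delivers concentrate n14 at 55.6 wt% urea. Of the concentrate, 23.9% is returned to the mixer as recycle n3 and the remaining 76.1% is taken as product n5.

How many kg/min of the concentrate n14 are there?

64.02 kg/min

Overall urea balance (none leaves overhead): urea in fresh feed = urea in product, i.e. 301×0.090 = (1−0.239)·n14·0.556.
n14 = 27.09/(0.556×0.761) = 64.025 kg/min.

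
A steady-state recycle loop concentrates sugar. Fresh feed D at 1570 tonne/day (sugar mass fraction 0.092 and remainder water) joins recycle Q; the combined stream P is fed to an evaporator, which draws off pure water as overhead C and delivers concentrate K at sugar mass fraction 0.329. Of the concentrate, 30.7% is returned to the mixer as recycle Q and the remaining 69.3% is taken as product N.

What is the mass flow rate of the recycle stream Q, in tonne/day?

Overall sugar balance (none leaves overhead): sugar in fresh feed = sugar in product, i.e. 1570×0.092 = (1−0.307)·K·0.329.
K = 144.44/(0.329×0.693) = 633.52 tonne/day.
Recycle Q = 0.307×633.52 = 194.49 tonne/day.

194.5 tonne/day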